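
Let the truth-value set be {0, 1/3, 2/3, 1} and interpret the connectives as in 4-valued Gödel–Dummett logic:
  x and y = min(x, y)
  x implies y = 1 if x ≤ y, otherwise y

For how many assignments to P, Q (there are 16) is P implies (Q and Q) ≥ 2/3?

P = 0, Q = 0 ↦ 1  ≥
P = 0, Q = 1/3 ↦ 1  ≥
P = 0, Q = 2/3 ↦ 1  ≥
P = 0, Q = 1 ↦ 1  ≥
P = 1/3, Q = 0 ↦ 0  <
P = 1/3, Q = 1/3 ↦ 1  ≥
P = 1/3, Q = 2/3 ↦ 1  ≥
P = 1/3, Q = 1 ↦ 1  ≥
P = 2/3, Q = 0 ↦ 0  <
P = 2/3, Q = 1/3 ↦ 1/3  <
P = 2/3, Q = 2/3 ↦ 1  ≥
P = 2/3, Q = 1 ↦ 1  ≥
P = 1, Q = 0 ↦ 0  <
P = 1, Q = 1/3 ↦ 1/3  <
P = 1, Q = 2/3 ↦ 2/3  ≥
P = 1, Q = 1 ↦ 1  ≥
So 11 of the 16 assignments meet the threshold.

11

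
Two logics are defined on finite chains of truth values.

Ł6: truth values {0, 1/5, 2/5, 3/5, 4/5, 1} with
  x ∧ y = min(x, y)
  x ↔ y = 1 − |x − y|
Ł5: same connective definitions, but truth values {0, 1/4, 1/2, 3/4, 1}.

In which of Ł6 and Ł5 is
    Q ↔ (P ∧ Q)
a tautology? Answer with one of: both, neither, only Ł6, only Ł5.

In Ł6: at P = 0, Q = 1/5 the value is 4/5 — not a tautology.
In Ł5: at P = 0, Q = 1/4 the value is 3/4 — not a tautology.

neither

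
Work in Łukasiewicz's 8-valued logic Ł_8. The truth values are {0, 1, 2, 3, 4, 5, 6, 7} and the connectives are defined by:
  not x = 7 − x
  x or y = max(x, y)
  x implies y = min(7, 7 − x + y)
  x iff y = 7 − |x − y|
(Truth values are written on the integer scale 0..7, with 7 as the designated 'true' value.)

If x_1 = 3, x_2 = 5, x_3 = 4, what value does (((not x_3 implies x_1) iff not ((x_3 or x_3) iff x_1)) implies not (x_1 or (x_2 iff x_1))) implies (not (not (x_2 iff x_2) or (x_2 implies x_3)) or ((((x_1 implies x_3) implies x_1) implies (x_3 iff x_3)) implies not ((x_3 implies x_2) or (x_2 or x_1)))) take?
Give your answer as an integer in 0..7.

not x_3 = not 4 = 3
not x_3 implies x_1 = 3 implies 3 = 7
x_3 or x_3 = 4 or 4 = 4
(x_3 or x_3) iff x_1 = 4 iff 3 = 6
not ((x_3 or x_3) iff x_1) = not 6 = 1
(not x_3 implies x_1) iff not ((x_3 or x_3) iff x_1) = 7 iff 1 = 1
x_2 iff x_1 = 5 iff 3 = 5
x_1 or (x_2 iff x_1) = 3 or 5 = 5
not (x_1 or (x_2 iff x_1)) = not 5 = 2
((not x_3 implies x_1) iff not ((x_3 or x_3) iff x_1)) implies not (x_1 or (x_2 iff x_1)) = 1 implies 2 = 7
x_2 iff x_2 = 5 iff 5 = 7
not (x_2 iff x_2) = not 7 = 0
x_2 implies x_3 = 5 implies 4 = 6
not (x_2 iff x_2) or (x_2 implies x_3) = 0 or 6 = 6
not (not (x_2 iff x_2) or (x_2 implies x_3)) = not 6 = 1
x_1 implies x_3 = 3 implies 4 = 7
(x_1 implies x_3) implies x_1 = 7 implies 3 = 3
x_3 iff x_3 = 4 iff 4 = 7
((x_1 implies x_3) implies x_1) implies (x_3 iff x_3) = 3 implies 7 = 7
x_3 implies x_2 = 4 implies 5 = 7
x_2 or x_1 = 5 or 3 = 5
(x_3 implies x_2) or (x_2 or x_1) = 7 or 5 = 7
not ((x_3 implies x_2) or (x_2 or x_1)) = not 7 = 0
(((x_1 implies x_3) implies x_1) implies (x_3 iff x_3)) implies not ((x_3 implies x_2) or (x_2 or x_1)) = 7 implies 0 = 0
not (not (x_2 iff x_2) or (x_2 implies x_3)) or ((((x_1 implies x_3) implies x_1) implies (x_3 iff x_3)) implies not ((x_3 implies x_2) or (x_2 or x_1))) = 1 or 0 = 1
(((not x_3 implies x_1) iff not ((x_3 or x_3) iff x_1)) implies not (x_1 or (x_2 iff x_1))) implies (not (not (x_2 iff x_2) or (x_2 implies x_3)) or ((((x_1 implies x_3) implies x_1) implies (x_3 iff x_3)) implies not ((x_3 implies x_2) or (x_2 or x_1)))) = 7 implies 1 = 1

1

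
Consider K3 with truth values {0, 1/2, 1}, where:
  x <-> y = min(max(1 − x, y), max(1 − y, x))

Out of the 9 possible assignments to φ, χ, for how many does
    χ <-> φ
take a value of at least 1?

2

φ = 0, χ = 0 ↦ 1  ≥
φ = 0, χ = 1/2 ↦ 1/2  <
φ = 0, χ = 1 ↦ 0  <
φ = 1/2, χ = 0 ↦ 1/2  <
φ = 1/2, χ = 1/2 ↦ 1/2  <
φ = 1/2, χ = 1 ↦ 1/2  <
φ = 1, χ = 0 ↦ 0  <
φ = 1, χ = 1/2 ↦ 1/2  <
φ = 1, χ = 1 ↦ 1  ≥
So 2 of the 9 assignments meet the threshold.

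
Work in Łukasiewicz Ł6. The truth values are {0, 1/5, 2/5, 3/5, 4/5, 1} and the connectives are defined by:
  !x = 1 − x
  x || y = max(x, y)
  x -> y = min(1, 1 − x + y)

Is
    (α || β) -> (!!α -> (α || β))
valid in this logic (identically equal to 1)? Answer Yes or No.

At α = 4/5, β = 0, for instance:
α || β = 4/5 || 0 = 4/5
!α = !4/5 = 1/5
!!α = !1/5 = 4/5
!!α -> (α || β) = 4/5 -> 4/5 = 1
(α || β) -> (!!α -> (α || β)) = 4/5 -> 1 = 1
and checking the remaining 35 assignments likewise gives ≥ 1 in every case.

Yes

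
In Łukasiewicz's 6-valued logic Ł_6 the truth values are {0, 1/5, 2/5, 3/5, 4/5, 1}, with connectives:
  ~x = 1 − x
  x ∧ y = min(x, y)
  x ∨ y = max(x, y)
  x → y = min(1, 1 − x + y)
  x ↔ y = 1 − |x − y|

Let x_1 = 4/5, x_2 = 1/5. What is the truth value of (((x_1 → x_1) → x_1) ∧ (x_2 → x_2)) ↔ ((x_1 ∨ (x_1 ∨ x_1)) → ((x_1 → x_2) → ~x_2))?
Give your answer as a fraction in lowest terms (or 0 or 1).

4/5

x_1 → x_1 = 4/5 → 4/5 = 1
(x_1 → x_1) → x_1 = 1 → 4/5 = 4/5
x_2 → x_2 = 1/5 → 1/5 = 1
((x_1 → x_1) → x_1) ∧ (x_2 → x_2) = 4/5 ∧ 1 = 4/5
x_1 ∨ x_1 = 4/5 ∨ 4/5 = 4/5
x_1 ∨ (x_1 ∨ x_1) = 4/5 ∨ 4/5 = 4/5
x_1 → x_2 = 4/5 → 1/5 = 2/5
~x_2 = ~1/5 = 4/5
(x_1 → x_2) → ~x_2 = 2/5 → 4/5 = 1
(x_1 ∨ (x_1 ∨ x_1)) → ((x_1 → x_2) → ~x_2) = 4/5 → 1 = 1
(((x_1 → x_1) → x_1) ∧ (x_2 → x_2)) ↔ ((x_1 ∨ (x_1 ∨ x_1)) → ((x_1 → x_2) → ~x_2)) = 4/5 ↔ 1 = 4/5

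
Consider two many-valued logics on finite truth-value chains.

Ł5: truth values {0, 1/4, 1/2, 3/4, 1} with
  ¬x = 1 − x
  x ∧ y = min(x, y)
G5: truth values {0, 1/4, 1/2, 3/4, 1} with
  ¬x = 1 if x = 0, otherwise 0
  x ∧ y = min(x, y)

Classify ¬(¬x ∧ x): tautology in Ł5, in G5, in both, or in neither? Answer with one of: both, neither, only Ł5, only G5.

only G5

In Ł5: at x = 1/4 the value is 3/4 — not a tautology.
In G5: every assignment gives 1 — tautology.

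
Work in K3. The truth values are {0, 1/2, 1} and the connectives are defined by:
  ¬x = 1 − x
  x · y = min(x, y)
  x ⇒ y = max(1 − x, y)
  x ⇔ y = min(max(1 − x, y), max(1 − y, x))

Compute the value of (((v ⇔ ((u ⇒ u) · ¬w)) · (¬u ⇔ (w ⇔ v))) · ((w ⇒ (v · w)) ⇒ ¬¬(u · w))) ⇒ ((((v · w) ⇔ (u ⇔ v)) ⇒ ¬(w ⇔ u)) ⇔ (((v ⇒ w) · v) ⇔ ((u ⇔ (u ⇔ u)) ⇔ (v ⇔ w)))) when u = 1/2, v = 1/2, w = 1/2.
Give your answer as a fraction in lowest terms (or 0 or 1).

u ⇒ u = 1/2 ⇒ 1/2 = 1/2
¬w = ¬1/2 = 1/2
(u ⇒ u) · ¬w = 1/2 · 1/2 = 1/2
v ⇔ ((u ⇒ u) · ¬w) = 1/2 ⇔ 1/2 = 1/2
¬u = ¬1/2 = 1/2
w ⇔ v = 1/2 ⇔ 1/2 = 1/2
¬u ⇔ (w ⇔ v) = 1/2 ⇔ 1/2 = 1/2
(v ⇔ ((u ⇒ u) · ¬w)) · (¬u ⇔ (w ⇔ v)) = 1/2 · 1/2 = 1/2
v · w = 1/2 · 1/2 = 1/2
w ⇒ (v · w) = 1/2 ⇒ 1/2 = 1/2
u · w = 1/2 · 1/2 = 1/2
¬(u · w) = ¬1/2 = 1/2
¬¬(u · w) = ¬1/2 = 1/2
(w ⇒ (v · w)) ⇒ ¬¬(u · w) = 1/2 ⇒ 1/2 = 1/2
((v ⇔ ((u ⇒ u) · ¬w)) · (¬u ⇔ (w ⇔ v))) · ((w ⇒ (v · w)) ⇒ ¬¬(u · w)) = 1/2 · 1/2 = 1/2
v · w = 1/2 · 1/2 = 1/2
u ⇔ v = 1/2 ⇔ 1/2 = 1/2
(v · w) ⇔ (u ⇔ v) = 1/2 ⇔ 1/2 = 1/2
w ⇔ u = 1/2 ⇔ 1/2 = 1/2
¬(w ⇔ u) = ¬1/2 = 1/2
((v · w) ⇔ (u ⇔ v)) ⇒ ¬(w ⇔ u) = 1/2 ⇒ 1/2 = 1/2
v ⇒ w = 1/2 ⇒ 1/2 = 1/2
(v ⇒ w) · v = 1/2 · 1/2 = 1/2
u ⇔ u = 1/2 ⇔ 1/2 = 1/2
u ⇔ (u ⇔ u) = 1/2 ⇔ 1/2 = 1/2
v ⇔ w = 1/2 ⇔ 1/2 = 1/2
(u ⇔ (u ⇔ u)) ⇔ (v ⇔ w) = 1/2 ⇔ 1/2 = 1/2
((v ⇒ w) · v) ⇔ ((u ⇔ (u ⇔ u)) ⇔ (v ⇔ w)) = 1/2 ⇔ 1/2 = 1/2
(((v · w) ⇔ (u ⇔ v)) ⇒ ¬(w ⇔ u)) ⇔ (((v ⇒ w) · v) ⇔ ((u ⇔ (u ⇔ u)) ⇔ (v ⇔ w))) = 1/2 ⇔ 1/2 = 1/2
(((v ⇔ ((u ⇒ u) · ¬w)) · (¬u ⇔ (w ⇔ v))) · ((w ⇒ (v · w)) ⇒ ¬¬(u · w))) ⇒ ((((v · w) ⇔ (u ⇔ v)) ⇒ ¬(w ⇔ u)) ⇔ (((v ⇒ w) · v) ⇔ ((u ⇔ (u ⇔ u)) ⇔ (v ⇔ w)))) = 1/2 ⇒ 1/2 = 1/2

1/2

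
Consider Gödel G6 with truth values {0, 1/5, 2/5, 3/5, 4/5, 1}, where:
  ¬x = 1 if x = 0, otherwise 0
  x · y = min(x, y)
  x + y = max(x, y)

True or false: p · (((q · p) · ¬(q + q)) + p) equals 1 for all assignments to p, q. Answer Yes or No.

No

Counterexample: take p = 0, q = 0.
q · p = 0 · 0 = 0
q + q = 0 + 0 = 0
¬(q + q) = ¬0 = 1
(q · p) · ¬(q + q) = 0 · 1 = 0
((q · p) · ¬(q + q)) + p = 0 + 0 = 0
p · (((q · p) · ¬(q + q)) + p) = 0 · 0 = 0
This gives 0 ≠ 1.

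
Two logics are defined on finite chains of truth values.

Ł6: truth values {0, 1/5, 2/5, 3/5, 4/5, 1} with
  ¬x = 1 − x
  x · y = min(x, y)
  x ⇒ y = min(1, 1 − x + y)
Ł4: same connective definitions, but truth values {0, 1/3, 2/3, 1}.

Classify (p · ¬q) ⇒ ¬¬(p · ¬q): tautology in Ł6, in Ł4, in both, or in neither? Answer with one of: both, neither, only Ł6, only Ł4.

both

In Ł6: every assignment gives 1 — tautology.
In Ł4: every assignment gives 1 — tautology.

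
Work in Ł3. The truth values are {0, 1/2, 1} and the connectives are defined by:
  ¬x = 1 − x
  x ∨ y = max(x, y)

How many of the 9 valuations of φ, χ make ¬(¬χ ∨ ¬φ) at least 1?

φ = 0, χ = 0 ↦ 0  <
φ = 0, χ = 1/2 ↦ 0  <
φ = 0, χ = 1 ↦ 0  <
φ = 1/2, χ = 0 ↦ 0  <
φ = 1/2, χ = 1/2 ↦ 1/2  <
φ = 1/2, χ = 1 ↦ 1/2  <
φ = 1, χ = 0 ↦ 0  <
φ = 1, χ = 1/2 ↦ 1/2  <
φ = 1, χ = 1 ↦ 1  ≥
So 1 of the 9 assignments meets the threshold.

1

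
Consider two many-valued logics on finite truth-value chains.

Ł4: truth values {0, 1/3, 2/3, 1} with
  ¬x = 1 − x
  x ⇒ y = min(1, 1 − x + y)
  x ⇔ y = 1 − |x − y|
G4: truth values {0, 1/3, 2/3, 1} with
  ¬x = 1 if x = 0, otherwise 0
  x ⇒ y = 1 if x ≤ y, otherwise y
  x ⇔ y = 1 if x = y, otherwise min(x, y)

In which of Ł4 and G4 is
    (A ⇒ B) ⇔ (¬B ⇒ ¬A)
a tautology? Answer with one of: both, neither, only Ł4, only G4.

only Ł4

In Ł4: every assignment gives 1 — tautology.
In G4: at A = 2/3, B = 1/3 the value is 1/3 — not a tautology.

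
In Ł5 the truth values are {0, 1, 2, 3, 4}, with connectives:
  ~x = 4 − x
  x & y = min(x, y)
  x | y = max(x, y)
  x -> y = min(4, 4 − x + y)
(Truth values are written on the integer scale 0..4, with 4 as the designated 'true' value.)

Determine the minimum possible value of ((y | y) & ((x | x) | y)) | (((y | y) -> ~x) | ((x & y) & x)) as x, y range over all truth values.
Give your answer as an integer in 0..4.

2

Take x = 4, y = 2:
y | y = 2 | 2 = 2
x | x = 4 | 4 = 4
(x | x) | y = 4 | 2 = 4
(y | y) & ((x | x) | y) = 2 & 4 = 2
y | y = 2 | 2 = 2
~x = ~4 = 0
(y | y) -> ~x = 2 -> 0 = 2
x & y = 4 & 2 = 2
(x & y) & x = 2 & 4 = 2
((y | y) -> ~x) | ((x & y) & x) = 2 | 2 = 2
((y | y) & ((x | x) | y)) | (((y | y) -> ~x) | ((x & y) & x)) = 2 | 2 = 2
No assignment yields a value below 2, so this is the minimum.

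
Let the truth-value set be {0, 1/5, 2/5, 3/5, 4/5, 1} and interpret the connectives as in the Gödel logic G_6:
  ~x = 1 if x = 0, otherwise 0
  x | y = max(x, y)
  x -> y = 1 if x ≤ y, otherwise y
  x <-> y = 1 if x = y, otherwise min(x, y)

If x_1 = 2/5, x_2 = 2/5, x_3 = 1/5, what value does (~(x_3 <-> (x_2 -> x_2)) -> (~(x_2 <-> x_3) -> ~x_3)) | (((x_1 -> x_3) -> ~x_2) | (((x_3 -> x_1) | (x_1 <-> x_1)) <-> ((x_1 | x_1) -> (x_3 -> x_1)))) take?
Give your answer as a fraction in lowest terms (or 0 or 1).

1

x_2 -> x_2 = 2/5 -> 2/5 = 1
x_3 <-> (x_2 -> x_2) = 1/5 <-> 1 = 1/5
~(x_3 <-> (x_2 -> x_2)) = ~1/5 = 0
x_2 <-> x_3 = 2/5 <-> 1/5 = 1/5
~(x_2 <-> x_3) = ~1/5 = 0
~x_3 = ~1/5 = 0
~(x_2 <-> x_3) -> ~x_3 = 0 -> 0 = 1
~(x_3 <-> (x_2 -> x_2)) -> (~(x_2 <-> x_3) -> ~x_3) = 0 -> 1 = 1
x_1 -> x_3 = 2/5 -> 1/5 = 1/5
~x_2 = ~2/5 = 0
(x_1 -> x_3) -> ~x_2 = 1/5 -> 0 = 0
x_3 -> x_1 = 1/5 -> 2/5 = 1
x_1 <-> x_1 = 2/5 <-> 2/5 = 1
(x_3 -> x_1) | (x_1 <-> x_1) = 1 | 1 = 1
x_1 | x_1 = 2/5 | 2/5 = 2/5
x_3 -> x_1 = 1/5 -> 2/5 = 1
(x_1 | x_1) -> (x_3 -> x_1) = 2/5 -> 1 = 1
((x_3 -> x_1) | (x_1 <-> x_1)) <-> ((x_1 | x_1) -> (x_3 -> x_1)) = 1 <-> 1 = 1
((x_1 -> x_3) -> ~x_2) | (((x_3 -> x_1) | (x_1 <-> x_1)) <-> ((x_1 | x_1) -> (x_3 -> x_1))) = 0 | 1 = 1
(~(x_3 <-> (x_2 -> x_2)) -> (~(x_2 <-> x_3) -> ~x_3)) | (((x_1 -> x_3) -> ~x_2) | (((x_3 -> x_1) | (x_1 <-> x_1)) <-> ((x_1 | x_1) -> (x_3 -> x_1)))) = 1 | 1 = 1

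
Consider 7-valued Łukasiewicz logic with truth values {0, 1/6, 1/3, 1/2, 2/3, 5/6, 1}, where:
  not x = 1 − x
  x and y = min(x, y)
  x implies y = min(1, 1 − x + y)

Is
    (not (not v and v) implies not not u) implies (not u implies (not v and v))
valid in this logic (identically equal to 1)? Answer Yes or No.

At u = 1/3, v = 1/6, for instance:
not v = not 1/6 = 5/6
not v and v = 5/6 and 1/6 = 1/6
not (not v and v) = not 1/6 = 5/6
not u = not 1/3 = 2/3
not not u = not 2/3 = 1/3
not (not v and v) implies not not u = 5/6 implies 1/3 = 1/2
not u implies (not v and v) = 2/3 implies 1/6 = 1/2
(not (not v and v) implies not not u) implies (not u implies (not v and v)) = 1/2 implies 1/2 = 1
and checking the remaining 48 assignments likewise gives ≥ 1 in every case.

Yes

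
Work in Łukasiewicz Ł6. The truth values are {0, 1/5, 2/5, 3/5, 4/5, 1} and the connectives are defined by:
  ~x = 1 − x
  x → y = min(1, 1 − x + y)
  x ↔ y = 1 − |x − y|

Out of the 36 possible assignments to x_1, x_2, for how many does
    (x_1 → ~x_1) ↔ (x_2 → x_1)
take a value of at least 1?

value 1: 7 assignments (counts)
value 4/5: 8 assignments
value 3/5: 4 assignments
value 2/5: 8 assignments
value 1/5: 2 assignments
value 0: 7 assignments
So 7 of the 36 assignments meet the threshold.

7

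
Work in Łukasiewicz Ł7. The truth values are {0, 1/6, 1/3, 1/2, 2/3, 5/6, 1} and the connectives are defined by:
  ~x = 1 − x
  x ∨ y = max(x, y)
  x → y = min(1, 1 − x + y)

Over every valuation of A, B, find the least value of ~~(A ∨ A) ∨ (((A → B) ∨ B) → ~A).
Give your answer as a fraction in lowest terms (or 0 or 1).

1/2

Take A = 1/2, B = 1/2:
A ∨ A = 1/2 ∨ 1/2 = 1/2
~(A ∨ A) = ~1/2 = 1/2
~~(A ∨ A) = ~1/2 = 1/2
A → B = 1/2 → 1/2 = 1
(A → B) ∨ B = 1 ∨ 1/2 = 1
~A = ~1/2 = 1/2
((A → B) ∨ B) → ~A = 1 → 1/2 = 1/2
~~(A ∨ A) ∨ (((A → B) ∨ B) → ~A) = 1/2 ∨ 1/2 = 1/2
No assignment yields a value below 1/2, so this is the minimum.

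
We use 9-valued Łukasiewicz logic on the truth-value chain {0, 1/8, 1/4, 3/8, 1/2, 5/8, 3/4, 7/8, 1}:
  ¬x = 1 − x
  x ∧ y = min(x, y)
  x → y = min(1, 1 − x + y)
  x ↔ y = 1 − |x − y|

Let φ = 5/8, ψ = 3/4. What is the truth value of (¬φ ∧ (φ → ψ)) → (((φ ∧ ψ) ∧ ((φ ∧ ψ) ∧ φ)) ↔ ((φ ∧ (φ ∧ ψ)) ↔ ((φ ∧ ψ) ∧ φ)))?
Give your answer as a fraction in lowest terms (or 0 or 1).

¬φ = ¬5/8 = 3/8
φ → ψ = 5/8 → 3/4 = 1
¬φ ∧ (φ → ψ) = 3/8 ∧ 1 = 3/8
φ ∧ ψ = 5/8 ∧ 3/4 = 5/8
φ ∧ ψ = 5/8 ∧ 3/4 = 5/8
(φ ∧ ψ) ∧ φ = 5/8 ∧ 5/8 = 5/8
(φ ∧ ψ) ∧ ((φ ∧ ψ) ∧ φ) = 5/8 ∧ 5/8 = 5/8
φ ∧ ψ = 5/8 ∧ 3/4 = 5/8
φ ∧ (φ ∧ ψ) = 5/8 ∧ 5/8 = 5/8
φ ∧ ψ = 5/8 ∧ 3/4 = 5/8
(φ ∧ ψ) ∧ φ = 5/8 ∧ 5/8 = 5/8
(φ ∧ (φ ∧ ψ)) ↔ ((φ ∧ ψ) ∧ φ) = 5/8 ↔ 5/8 = 1
((φ ∧ ψ) ∧ ((φ ∧ ψ) ∧ φ)) ↔ ((φ ∧ (φ ∧ ψ)) ↔ ((φ ∧ ψ) ∧ φ)) = 5/8 ↔ 1 = 5/8
(¬φ ∧ (φ → ψ)) → (((φ ∧ ψ) ∧ ((φ ∧ ψ) ∧ φ)) ↔ ((φ ∧ (φ ∧ ψ)) ↔ ((φ ∧ ψ) ∧ φ))) = 3/8 → 5/8 = 1

1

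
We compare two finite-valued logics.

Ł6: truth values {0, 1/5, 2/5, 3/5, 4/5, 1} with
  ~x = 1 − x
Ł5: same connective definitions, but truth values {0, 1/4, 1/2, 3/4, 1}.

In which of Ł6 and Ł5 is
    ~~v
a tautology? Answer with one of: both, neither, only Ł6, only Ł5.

In Ł6: at v = 0 the value is 0 — not a tautology.
In Ł5: at v = 0 the value is 0 — not a tautology.

neither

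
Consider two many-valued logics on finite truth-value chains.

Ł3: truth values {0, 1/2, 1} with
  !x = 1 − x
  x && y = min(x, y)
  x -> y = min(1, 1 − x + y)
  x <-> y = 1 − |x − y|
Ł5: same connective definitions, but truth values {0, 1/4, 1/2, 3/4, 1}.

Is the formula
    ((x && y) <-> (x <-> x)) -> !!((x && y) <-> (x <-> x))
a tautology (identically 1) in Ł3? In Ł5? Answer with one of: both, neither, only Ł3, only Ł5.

In Ł3: every assignment gives 1 — tautology.
In Ł5: every assignment gives 1 — tautology.

both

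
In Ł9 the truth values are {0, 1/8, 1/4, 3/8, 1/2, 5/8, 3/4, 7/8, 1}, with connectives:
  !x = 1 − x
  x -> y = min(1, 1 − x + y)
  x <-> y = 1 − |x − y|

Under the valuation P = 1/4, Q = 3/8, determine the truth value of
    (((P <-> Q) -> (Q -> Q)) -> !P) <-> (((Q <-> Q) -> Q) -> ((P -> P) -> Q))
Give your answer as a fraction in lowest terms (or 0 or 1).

3/4

P <-> Q = 1/4 <-> 3/8 = 7/8
Q -> Q = 3/8 -> 3/8 = 1
(P <-> Q) -> (Q -> Q) = 7/8 -> 1 = 1
!P = !1/4 = 3/4
((P <-> Q) -> (Q -> Q)) -> !P = 1 -> 3/4 = 3/4
Q <-> Q = 3/8 <-> 3/8 = 1
(Q <-> Q) -> Q = 1 -> 3/8 = 3/8
P -> P = 1/4 -> 1/4 = 1
(P -> P) -> Q = 1 -> 3/8 = 3/8
((Q <-> Q) -> Q) -> ((P -> P) -> Q) = 3/8 -> 3/8 = 1
(((P <-> Q) -> (Q -> Q)) -> !P) <-> (((Q <-> Q) -> Q) -> ((P -> P) -> Q)) = 3/4 <-> 1 = 3/4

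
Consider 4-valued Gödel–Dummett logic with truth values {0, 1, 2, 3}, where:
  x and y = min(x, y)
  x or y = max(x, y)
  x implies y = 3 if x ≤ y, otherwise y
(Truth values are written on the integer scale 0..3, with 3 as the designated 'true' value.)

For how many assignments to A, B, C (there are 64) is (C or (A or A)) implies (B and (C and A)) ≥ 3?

10

value 3: 10 assignments (counts)
value 2: 5 assignments
value 1: 16 assignments
value 0: 33 assignments
So 10 of the 64 assignments meet the threshold.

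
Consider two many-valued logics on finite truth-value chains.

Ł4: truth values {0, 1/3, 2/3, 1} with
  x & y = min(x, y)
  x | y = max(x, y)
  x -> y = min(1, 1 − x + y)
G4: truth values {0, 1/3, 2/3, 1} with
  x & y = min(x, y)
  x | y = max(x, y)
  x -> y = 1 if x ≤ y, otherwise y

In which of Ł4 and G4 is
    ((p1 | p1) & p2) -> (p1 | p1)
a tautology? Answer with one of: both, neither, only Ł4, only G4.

both

In Ł4: every assignment gives 1 — tautology.
In G4: every assignment gives 1 — tautology.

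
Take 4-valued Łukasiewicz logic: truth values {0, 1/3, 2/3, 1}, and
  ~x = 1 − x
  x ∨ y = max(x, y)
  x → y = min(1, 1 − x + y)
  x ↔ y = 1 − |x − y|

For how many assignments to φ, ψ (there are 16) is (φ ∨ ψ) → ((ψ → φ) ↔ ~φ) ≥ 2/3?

11

φ = 0, ψ = 0 ↦ 1  ≥
φ = 0, ψ = 1/3 ↦ 1  ≥
φ = 0, ψ = 2/3 ↦ 2/3  ≥
φ = 0, ψ = 1 ↦ 0  <
φ = 1/3, ψ = 0 ↦ 1  ≥
φ = 1/3, ψ = 1/3 ↦ 1  ≥
φ = 1/3, ψ = 2/3 ↦ 1  ≥
φ = 1/3, ψ = 1 ↦ 2/3  ≥
φ = 2/3, ψ = 0 ↦ 2/3  ≥
φ = 2/3, ψ = 1/3 ↦ 2/3  ≥
φ = 2/3, ψ = 2/3 ↦ 2/3  ≥
φ = 2/3, ψ = 1 ↦ 2/3  ≥
φ = 1, ψ = 0 ↦ 0  <
φ = 1, ψ = 1/3 ↦ 0  <
φ = 1, ψ = 2/3 ↦ 0  <
φ = 1, ψ = 1 ↦ 0  <
So 11 of the 16 assignments meet the threshold.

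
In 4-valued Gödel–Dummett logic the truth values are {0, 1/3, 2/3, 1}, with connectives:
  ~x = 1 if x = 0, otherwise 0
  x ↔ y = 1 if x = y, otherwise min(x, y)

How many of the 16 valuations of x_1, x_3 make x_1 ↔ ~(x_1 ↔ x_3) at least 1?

x_1 = 0, x_3 = 0 ↦ 1  ≥
x_1 = 0, x_3 = 1/3 ↦ 0  <
x_1 = 0, x_3 = 2/3 ↦ 0  <
x_1 = 0, x_3 = 1 ↦ 0  <
x_1 = 1/3, x_3 = 0 ↦ 1/3  <
x_1 = 1/3, x_3 = 1/3 ↦ 0  <
x_1 = 1/3, x_3 = 2/3 ↦ 0  <
x_1 = 1/3, x_3 = 1 ↦ 0  <
x_1 = 2/3, x_3 = 0 ↦ 2/3  <
x_1 = 2/3, x_3 = 1/3 ↦ 0  <
x_1 = 2/3, x_3 = 2/3 ↦ 0  <
x_1 = 2/3, x_3 = 1 ↦ 0  <
x_1 = 1, x_3 = 0 ↦ 1  ≥
x_1 = 1, x_3 = 1/3 ↦ 0  <
x_1 = 1, x_3 = 2/3 ↦ 0  <
x_1 = 1, x_3 = 1 ↦ 0  <
So 2 of the 16 assignments meet the threshold.

2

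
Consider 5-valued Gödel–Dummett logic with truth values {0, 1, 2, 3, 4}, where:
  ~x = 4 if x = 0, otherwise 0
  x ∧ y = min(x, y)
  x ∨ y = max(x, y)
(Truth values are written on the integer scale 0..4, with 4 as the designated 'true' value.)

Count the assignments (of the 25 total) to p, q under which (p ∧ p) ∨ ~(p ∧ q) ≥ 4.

value 4: 13 assignments (counts)
value 3: 4 assignments
value 2: 4 assignments
value 1: 4 assignments
So 13 of the 25 assignments meet the threshold.

13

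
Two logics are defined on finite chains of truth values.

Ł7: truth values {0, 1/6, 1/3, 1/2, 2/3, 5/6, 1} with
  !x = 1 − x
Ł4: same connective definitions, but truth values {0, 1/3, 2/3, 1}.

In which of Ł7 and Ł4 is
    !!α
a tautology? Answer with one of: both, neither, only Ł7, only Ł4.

In Ł7: at α = 0 the value is 0 — not a tautology.
In Ł4: at α = 0 the value is 0 — not a tautology.

neither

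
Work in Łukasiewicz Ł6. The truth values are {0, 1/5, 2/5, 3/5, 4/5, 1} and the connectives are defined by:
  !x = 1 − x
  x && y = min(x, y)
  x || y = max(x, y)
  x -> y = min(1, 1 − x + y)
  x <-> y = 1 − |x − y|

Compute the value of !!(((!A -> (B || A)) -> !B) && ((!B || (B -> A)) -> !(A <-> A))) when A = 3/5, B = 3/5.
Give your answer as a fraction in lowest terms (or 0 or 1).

!A = !3/5 = 2/5
B || A = 3/5 || 3/5 = 3/5
!A -> (B || A) = 2/5 -> 3/5 = 1
!B = !3/5 = 2/5
(!A -> (B || A)) -> !B = 1 -> 2/5 = 2/5
!B = !3/5 = 2/5
B -> A = 3/5 -> 3/5 = 1
!B || (B -> A) = 2/5 || 1 = 1
A <-> A = 3/5 <-> 3/5 = 1
!(A <-> A) = !1 = 0
(!B || (B -> A)) -> !(A <-> A) = 1 -> 0 = 0
((!A -> (B || A)) -> !B) && ((!B || (B -> A)) -> !(A <-> A)) = 2/5 && 0 = 0
!(((!A -> (B || A)) -> !B) && ((!B || (B -> A)) -> !(A <-> A))) = !0 = 1
!!(((!A -> (B || A)) -> !B) && ((!B || (B -> A)) -> !(A <-> A))) = !1 = 0

0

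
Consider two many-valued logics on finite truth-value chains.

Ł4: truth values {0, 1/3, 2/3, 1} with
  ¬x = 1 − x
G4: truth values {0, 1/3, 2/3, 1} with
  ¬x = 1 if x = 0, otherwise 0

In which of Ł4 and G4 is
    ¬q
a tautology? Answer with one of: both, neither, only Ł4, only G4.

neither

In Ł4: at q = 1/3 the value is 2/3 — not a tautology.
In G4: at q = 1/3 the value is 0 — not a tautology.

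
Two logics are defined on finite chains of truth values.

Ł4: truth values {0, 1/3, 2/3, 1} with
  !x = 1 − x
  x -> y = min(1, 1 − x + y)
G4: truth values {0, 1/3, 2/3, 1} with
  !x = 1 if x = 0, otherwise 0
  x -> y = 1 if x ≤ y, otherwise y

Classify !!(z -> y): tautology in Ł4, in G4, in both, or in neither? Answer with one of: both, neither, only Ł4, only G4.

In Ł4: at y = 0, z = 1/3 the value is 2/3 — not a tautology.
In G4: at y = 0, z = 1/3 the value is 0 — not a tautology.

neither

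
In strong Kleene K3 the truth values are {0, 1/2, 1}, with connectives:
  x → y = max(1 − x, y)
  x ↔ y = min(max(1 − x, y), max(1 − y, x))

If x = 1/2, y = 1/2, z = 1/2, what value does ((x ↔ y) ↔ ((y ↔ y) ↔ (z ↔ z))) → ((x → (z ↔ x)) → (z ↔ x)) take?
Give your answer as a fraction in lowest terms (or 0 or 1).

x ↔ y = 1/2 ↔ 1/2 = 1/2
y ↔ y = 1/2 ↔ 1/2 = 1/2
z ↔ z = 1/2 ↔ 1/2 = 1/2
(y ↔ y) ↔ (z ↔ z) = 1/2 ↔ 1/2 = 1/2
(x ↔ y) ↔ ((y ↔ y) ↔ (z ↔ z)) = 1/2 ↔ 1/2 = 1/2
z ↔ x = 1/2 ↔ 1/2 = 1/2
x → (z ↔ x) = 1/2 → 1/2 = 1/2
z ↔ x = 1/2 ↔ 1/2 = 1/2
(x → (z ↔ x)) → (z ↔ x) = 1/2 → 1/2 = 1/2
((x ↔ y) ↔ ((y ↔ y) ↔ (z ↔ z))) → ((x → (z ↔ x)) → (z ↔ x)) = 1/2 → 1/2 = 1/2

1/2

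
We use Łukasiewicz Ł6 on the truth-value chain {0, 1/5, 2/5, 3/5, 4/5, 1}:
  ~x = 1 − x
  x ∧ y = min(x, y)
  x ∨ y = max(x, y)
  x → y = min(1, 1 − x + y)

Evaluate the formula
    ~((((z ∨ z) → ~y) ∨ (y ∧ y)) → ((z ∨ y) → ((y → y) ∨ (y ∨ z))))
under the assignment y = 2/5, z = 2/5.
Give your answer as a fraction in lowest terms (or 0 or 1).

z ∨ z = 2/5 ∨ 2/5 = 2/5
~y = ~2/5 = 3/5
(z ∨ z) → ~y = 2/5 → 3/5 = 1
y ∧ y = 2/5 ∧ 2/5 = 2/5
((z ∨ z) → ~y) ∨ (y ∧ y) = 1 ∨ 2/5 = 1
z ∨ y = 2/5 ∨ 2/5 = 2/5
y → y = 2/5 → 2/5 = 1
y ∨ z = 2/5 ∨ 2/5 = 2/5
(y → y) ∨ (y ∨ z) = 1 ∨ 2/5 = 1
(z ∨ y) → ((y → y) ∨ (y ∨ z)) = 2/5 → 1 = 1
(((z ∨ z) → ~y) ∨ (y ∧ y)) → ((z ∨ y) → ((y → y) ∨ (y ∨ z))) = 1 → 1 = 1
~((((z ∨ z) → ~y) ∨ (y ∧ y)) → ((z ∨ y) → ((y → y) ∨ (y ∨ z)))) = ~1 = 0

0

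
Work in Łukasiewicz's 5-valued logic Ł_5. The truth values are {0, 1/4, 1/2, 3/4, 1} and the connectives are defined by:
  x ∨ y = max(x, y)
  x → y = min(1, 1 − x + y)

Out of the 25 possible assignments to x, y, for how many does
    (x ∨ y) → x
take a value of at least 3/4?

value 1: 15 assignments (counts)
value 3/4: 4 assignments (counts)
value 1/2: 3 assignments
value 1/4: 2 assignments
value 0: 1 assignment
So 19 of the 25 assignments meet the threshold.

19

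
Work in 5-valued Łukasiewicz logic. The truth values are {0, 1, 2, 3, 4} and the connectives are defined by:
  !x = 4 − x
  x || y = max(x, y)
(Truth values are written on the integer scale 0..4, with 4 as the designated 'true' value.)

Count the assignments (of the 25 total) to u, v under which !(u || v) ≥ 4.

value 4: 1 assignment (counts)
value 3: 3 assignments
value 2: 5 assignments
value 1: 7 assignments
value 0: 9 assignments
So 1 of the 25 assignments meets the threshold.

1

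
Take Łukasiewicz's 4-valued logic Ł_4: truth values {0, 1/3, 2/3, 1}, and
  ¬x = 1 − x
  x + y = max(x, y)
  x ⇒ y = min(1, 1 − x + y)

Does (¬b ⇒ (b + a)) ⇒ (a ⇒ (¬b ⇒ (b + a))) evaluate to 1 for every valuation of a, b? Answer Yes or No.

Yes

a = 0, b = 0 ↦ 1
a = 0, b = 1/3 ↦ 1
a = 0, b = 2/3 ↦ 1
a = 0, b = 1 ↦ 1
a = 1/3, b = 0 ↦ 1
a = 1/3, b = 1/3 ↦ 1
a = 1/3, b = 2/3 ↦ 1
a = 1/3, b = 1 ↦ 1
a = 2/3, b = 0 ↦ 1
a = 2/3, b = 1/3 ↦ 1
a = 2/3, b = 2/3 ↦ 1
a = 2/3, b = 1 ↦ 1
a = 1, b = 0 ↦ 1
a = 1, b = 1/3 ↦ 1
a = 1, b = 2/3 ↦ 1
a = 1, b = 1 ↦ 1
Every assignment gives a value ≥ 1.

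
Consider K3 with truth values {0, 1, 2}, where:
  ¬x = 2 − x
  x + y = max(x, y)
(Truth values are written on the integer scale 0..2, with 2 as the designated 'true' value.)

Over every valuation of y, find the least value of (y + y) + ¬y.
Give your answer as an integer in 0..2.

1

Take y = 1:
y + y = 1 + 1 = 1
¬y = ¬1 = 1
(y + y) + ¬y = 1 + 1 = 1
No assignment yields a value below 1, so this is the minimum.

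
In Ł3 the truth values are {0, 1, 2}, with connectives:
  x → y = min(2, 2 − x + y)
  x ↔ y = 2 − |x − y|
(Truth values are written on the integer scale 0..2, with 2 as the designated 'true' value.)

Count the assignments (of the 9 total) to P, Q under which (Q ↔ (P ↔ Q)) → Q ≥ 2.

P = 0, Q = 0 ↦ 2  ≥
P = 0, Q = 1 ↦ 1  <
P = 0, Q = 2 ↦ 2  ≥
P = 1, Q = 0 ↦ 1  <
P = 1, Q = 1 ↦ 2  ≥
P = 1, Q = 2 ↦ 2  ≥
P = 2, Q = 0 ↦ 0  <
P = 2, Q = 1 ↦ 1  <
P = 2, Q = 2 ↦ 2  ≥
So 5 of the 9 assignments meet the threshold.

5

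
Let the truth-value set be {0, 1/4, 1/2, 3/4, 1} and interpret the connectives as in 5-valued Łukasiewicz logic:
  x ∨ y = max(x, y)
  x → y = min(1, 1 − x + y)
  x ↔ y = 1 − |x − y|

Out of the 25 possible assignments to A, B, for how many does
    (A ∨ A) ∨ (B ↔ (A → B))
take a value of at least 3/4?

value 1: 9 assignments (counts)
value 3/4: 7 assignments (counts)
value 1/2: 5 assignments
value 1/4: 3 assignments
value 0: 1 assignment
So 16 of the 25 assignments meet the threshold.

16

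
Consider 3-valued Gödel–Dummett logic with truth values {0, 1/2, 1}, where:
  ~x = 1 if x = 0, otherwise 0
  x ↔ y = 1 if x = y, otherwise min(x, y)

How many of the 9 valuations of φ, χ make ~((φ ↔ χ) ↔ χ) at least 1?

3

φ = 0, χ = 0 ↦ 1  ≥
φ = 0, χ = 1/2 ↦ 1  ≥
φ = 0, χ = 1 ↦ 1  ≥
φ = 1/2, χ = 0 ↦ 0  <
φ = 1/2, χ = 1/2 ↦ 0  <
φ = 1/2, χ = 1 ↦ 0  <
φ = 1, χ = 0 ↦ 0  <
φ = 1, χ = 1/2 ↦ 0  <
φ = 1, χ = 1 ↦ 0  <
So 3 of the 9 assignments meet the threshold.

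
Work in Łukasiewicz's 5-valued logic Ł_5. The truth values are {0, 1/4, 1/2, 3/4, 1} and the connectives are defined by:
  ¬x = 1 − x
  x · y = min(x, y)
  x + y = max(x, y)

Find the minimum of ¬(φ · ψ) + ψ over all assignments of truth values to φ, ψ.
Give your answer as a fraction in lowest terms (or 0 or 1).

Take φ = 1/2, ψ = 1/2:
φ · ψ = 1/2 · 1/2 = 1/2
¬(φ · ψ) = ¬1/2 = 1/2
¬(φ · ψ) + ψ = 1/2 + 1/2 = 1/2
No assignment yields a value below 1/2, so this is the minimum.

1/2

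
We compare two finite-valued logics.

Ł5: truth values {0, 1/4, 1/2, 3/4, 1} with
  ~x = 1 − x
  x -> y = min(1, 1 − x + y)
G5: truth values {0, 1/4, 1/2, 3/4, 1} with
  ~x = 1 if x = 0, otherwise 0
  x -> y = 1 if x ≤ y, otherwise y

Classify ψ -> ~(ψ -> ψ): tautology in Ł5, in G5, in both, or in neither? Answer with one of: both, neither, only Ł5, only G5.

neither

In Ł5: at ψ = 1/4 the value is 3/4 — not a tautology.
In G5: at ψ = 1/4 the value is 0 — not a tautology.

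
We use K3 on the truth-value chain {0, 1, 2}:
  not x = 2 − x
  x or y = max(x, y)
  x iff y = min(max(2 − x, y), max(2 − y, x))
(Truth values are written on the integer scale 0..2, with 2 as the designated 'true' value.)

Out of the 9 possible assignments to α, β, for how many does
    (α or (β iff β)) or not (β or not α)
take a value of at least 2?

α = 0, β = 0 ↦ 2  ≥
α = 0, β = 1 ↦ 1  <
α = 0, β = 2 ↦ 2  ≥
α = 1, β = 0 ↦ 2  ≥
α = 1, β = 1 ↦ 1  <
α = 1, β = 2 ↦ 2  ≥
α = 2, β = 0 ↦ 2  ≥
α = 2, β = 1 ↦ 2  ≥
α = 2, β = 2 ↦ 2  ≥
So 7 of the 9 assignments meet the threshold.

7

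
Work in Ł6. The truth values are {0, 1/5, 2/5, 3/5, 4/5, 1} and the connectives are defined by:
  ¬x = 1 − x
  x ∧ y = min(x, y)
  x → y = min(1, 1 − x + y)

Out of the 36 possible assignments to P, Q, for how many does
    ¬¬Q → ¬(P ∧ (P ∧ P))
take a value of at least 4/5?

value 1: 21 assignments (counts)
value 4/5: 5 assignments (counts)
value 3/5: 4 assignments
value 2/5: 3 assignments
value 1/5: 2 assignments
value 0: 1 assignment
So 26 of the 36 assignments meet the threshold.

26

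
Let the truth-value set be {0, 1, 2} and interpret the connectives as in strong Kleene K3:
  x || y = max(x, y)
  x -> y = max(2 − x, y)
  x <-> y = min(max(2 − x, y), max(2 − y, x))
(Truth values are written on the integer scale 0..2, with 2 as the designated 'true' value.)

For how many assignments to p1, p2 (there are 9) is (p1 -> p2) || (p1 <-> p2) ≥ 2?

5

p1 = 0, p2 = 0 ↦ 2  ≥
p1 = 0, p2 = 1 ↦ 2  ≥
p1 = 0, p2 = 2 ↦ 2  ≥
p1 = 1, p2 = 0 ↦ 1  <
p1 = 1, p2 = 1 ↦ 1  <
p1 = 1, p2 = 2 ↦ 2  ≥
p1 = 2, p2 = 0 ↦ 0  <
p1 = 2, p2 = 1 ↦ 1  <
p1 = 2, p2 = 2 ↦ 2  ≥
So 5 of the 9 assignments meet the threshold.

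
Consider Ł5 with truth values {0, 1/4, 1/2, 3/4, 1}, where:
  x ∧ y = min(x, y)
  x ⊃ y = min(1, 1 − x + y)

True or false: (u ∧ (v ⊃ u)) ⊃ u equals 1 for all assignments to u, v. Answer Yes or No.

At u = 0, v = 1/4, for instance:
v ⊃ u = 1/4 ⊃ 0 = 3/4
u ∧ (v ⊃ u) = 0 ∧ 3/4 = 0
(u ∧ (v ⊃ u)) ⊃ u = 0 ⊃ 0 = 1
and checking the remaining 24 assignments likewise gives ≥ 1 in every case.

Yes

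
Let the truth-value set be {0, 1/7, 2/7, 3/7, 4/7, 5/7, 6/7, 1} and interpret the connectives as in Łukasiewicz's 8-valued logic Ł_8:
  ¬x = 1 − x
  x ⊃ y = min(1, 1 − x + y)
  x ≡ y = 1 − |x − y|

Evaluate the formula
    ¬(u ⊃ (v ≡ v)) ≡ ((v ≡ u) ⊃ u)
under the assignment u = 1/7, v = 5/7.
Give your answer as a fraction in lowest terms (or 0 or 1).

2/7

v ≡ v = 5/7 ≡ 5/7 = 1
u ⊃ (v ≡ v) = 1/7 ⊃ 1 = 1
¬(u ⊃ (v ≡ v)) = ¬1 = 0
v ≡ u = 5/7 ≡ 1/7 = 3/7
(v ≡ u) ⊃ u = 3/7 ⊃ 1/7 = 5/7
¬(u ⊃ (v ≡ v)) ≡ ((v ≡ u) ⊃ u) = 0 ≡ 5/7 = 2/7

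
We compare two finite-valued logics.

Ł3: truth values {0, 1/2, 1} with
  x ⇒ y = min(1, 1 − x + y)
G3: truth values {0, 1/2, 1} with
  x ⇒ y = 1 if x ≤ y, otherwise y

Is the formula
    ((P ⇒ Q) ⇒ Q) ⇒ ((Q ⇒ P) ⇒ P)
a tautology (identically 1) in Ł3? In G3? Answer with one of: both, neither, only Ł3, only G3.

only Ł3

In Ł3: every assignment gives 1 — tautology.
In G3: at P = 1/2, Q = 0 the value is 1/2 — not a tautology.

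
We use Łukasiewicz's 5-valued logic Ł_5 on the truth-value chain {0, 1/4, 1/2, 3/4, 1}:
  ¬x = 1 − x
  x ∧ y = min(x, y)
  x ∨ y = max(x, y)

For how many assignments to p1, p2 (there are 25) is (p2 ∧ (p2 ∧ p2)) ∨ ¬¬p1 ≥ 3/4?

16

value 1: 9 assignments (counts)
value 3/4: 7 assignments (counts)
value 1/2: 5 assignments
value 1/4: 3 assignments
value 0: 1 assignment
So 16 of the 25 assignments meet the threshold.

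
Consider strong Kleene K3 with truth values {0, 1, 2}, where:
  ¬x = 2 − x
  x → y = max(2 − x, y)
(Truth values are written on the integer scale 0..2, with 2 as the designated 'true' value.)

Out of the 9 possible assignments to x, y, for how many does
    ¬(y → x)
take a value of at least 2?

x = 0, y = 0 ↦ 0  <
x = 0, y = 1 ↦ 1  <
x = 0, y = 2 ↦ 2  ≥
x = 1, y = 0 ↦ 0  <
x = 1, y = 1 ↦ 1  <
x = 1, y = 2 ↦ 1  <
x = 2, y = 0 ↦ 0  <
x = 2, y = 1 ↦ 0  <
x = 2, y = 2 ↦ 0  <
So 1 of the 9 assignments meets the threshold.

1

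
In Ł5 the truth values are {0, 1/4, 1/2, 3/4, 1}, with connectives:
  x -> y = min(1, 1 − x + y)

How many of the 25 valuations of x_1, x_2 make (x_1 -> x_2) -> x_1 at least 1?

9

value 1: 9 assignments (counts)
value 3/4: 3 assignments
value 1/2: 4 assignments
value 1/4: 4 assignments
value 0: 5 assignments
So 9 of the 25 assignments meet the threshold.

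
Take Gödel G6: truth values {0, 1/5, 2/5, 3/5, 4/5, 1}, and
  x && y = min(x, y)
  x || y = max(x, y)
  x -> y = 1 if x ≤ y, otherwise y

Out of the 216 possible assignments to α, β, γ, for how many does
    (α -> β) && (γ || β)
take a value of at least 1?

value 1: 51 assignments (counts)
value 4/5: 41 assignments
value 3/5: 34 assignments
value 2/5: 30 assignments
value 1/5: 29 assignments
value 0: 31 assignments
So 51 of the 216 assignments meet the threshold.

51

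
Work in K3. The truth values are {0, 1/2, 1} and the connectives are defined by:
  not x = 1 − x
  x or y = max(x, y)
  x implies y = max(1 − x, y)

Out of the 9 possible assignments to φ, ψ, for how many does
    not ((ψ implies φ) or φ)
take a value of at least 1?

φ = 0, ψ = 0 ↦ 0  <
φ = 0, ψ = 1/2 ↦ 1/2  <
φ = 0, ψ = 1 ↦ 1  ≥
φ = 1/2, ψ = 0 ↦ 0  <
φ = 1/2, ψ = 1/2 ↦ 1/2  <
φ = 1/2, ψ = 1 ↦ 1/2  <
φ = 1, ψ = 0 ↦ 0  <
φ = 1, ψ = 1/2 ↦ 0  <
φ = 1, ψ = 1 ↦ 0  <
So 1 of the 9 assignments meets the threshold.

1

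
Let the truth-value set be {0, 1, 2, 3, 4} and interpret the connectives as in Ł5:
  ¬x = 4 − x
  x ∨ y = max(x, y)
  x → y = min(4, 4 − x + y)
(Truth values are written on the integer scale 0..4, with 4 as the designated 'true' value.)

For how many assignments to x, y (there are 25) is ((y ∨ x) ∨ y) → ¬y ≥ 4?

12

value 4: 12 assignments (counts)
value 3: 2 assignments
value 2: 5 assignments
value 1: 1 assignment
value 0: 5 assignments
So 12 of the 25 assignments meet the threshold.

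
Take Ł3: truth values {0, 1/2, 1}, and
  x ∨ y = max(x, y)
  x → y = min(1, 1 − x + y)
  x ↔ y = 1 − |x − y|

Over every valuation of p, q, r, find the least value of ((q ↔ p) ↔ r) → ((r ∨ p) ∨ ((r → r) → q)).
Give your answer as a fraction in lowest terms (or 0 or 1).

Take p = 0, q = 1/2, r = 1/2:
q ↔ p = 1/2 ↔ 0 = 1/2
(q ↔ p) ↔ r = 1/2 ↔ 1/2 = 1
r ∨ p = 1/2 ∨ 0 = 1/2
r → r = 1/2 → 1/2 = 1
(r → r) → q = 1 → 1/2 = 1/2
(r ∨ p) ∨ ((r → r) → q) = 1/2 ∨ 1/2 = 1/2
((q ↔ p) ↔ r) → ((r ∨ p) ∨ ((r → r) → q)) = 1 → 1/2 = 1/2
No assignment yields a value below 1/2, so this is the minimum.

1/2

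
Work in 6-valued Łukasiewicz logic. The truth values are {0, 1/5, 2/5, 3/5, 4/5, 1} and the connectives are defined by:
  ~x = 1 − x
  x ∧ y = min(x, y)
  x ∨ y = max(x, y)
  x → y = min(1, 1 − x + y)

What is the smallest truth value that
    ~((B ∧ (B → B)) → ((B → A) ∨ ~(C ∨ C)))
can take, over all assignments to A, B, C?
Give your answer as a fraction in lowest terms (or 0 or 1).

Take A = 0, B = 0, C = 0:
B → B = 0 → 0 = 1
B ∧ (B → B) = 0 ∧ 1 = 0
B → A = 0 → 0 = 1
C ∨ C = 0 ∨ 0 = 0
~(C ∨ C) = ~0 = 1
(B → A) ∨ ~(C ∨ C) = 1 ∨ 1 = 1
(B ∧ (B → B)) → ((B → A) ∨ ~(C ∨ C)) = 0 → 1 = 1
~((B ∧ (B → B)) → ((B → A) ∨ ~(C ∨ C))) = ~1 = 0
No assignment yields a value below 0, so this is the minimum.

0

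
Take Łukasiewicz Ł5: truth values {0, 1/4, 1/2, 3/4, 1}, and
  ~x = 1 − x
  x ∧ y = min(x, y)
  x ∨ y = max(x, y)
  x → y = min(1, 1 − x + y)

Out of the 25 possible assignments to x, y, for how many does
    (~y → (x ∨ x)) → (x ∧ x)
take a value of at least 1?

value 1: 9 assignments (counts)
value 3/4: 7 assignments
value 1/2: 5 assignments
value 1/4: 3 assignments
value 0: 1 assignment
So 9 of the 25 assignments meet the threshold.

9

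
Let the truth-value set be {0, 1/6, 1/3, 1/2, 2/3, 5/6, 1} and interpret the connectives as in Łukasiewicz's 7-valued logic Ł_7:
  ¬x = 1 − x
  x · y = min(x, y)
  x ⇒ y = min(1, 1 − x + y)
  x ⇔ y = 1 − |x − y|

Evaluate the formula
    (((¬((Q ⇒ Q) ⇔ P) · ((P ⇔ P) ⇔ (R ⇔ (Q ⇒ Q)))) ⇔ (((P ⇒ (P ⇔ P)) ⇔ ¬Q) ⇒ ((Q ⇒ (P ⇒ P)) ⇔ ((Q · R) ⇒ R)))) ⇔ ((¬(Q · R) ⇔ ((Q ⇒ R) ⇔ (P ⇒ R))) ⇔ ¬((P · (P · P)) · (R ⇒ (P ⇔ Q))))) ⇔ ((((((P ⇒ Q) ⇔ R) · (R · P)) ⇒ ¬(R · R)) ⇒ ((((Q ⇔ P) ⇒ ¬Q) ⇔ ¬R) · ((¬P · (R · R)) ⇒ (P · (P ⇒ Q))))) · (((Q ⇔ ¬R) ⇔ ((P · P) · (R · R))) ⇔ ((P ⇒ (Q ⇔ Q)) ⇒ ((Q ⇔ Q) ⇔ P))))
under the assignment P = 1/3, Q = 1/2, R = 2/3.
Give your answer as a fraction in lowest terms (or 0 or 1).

5/6

Q ⇒ Q = 1/2 ⇒ 1/2 = 1
(Q ⇒ Q) ⇔ P = 1 ⇔ 1/3 = 1/3
¬((Q ⇒ Q) ⇔ P) = ¬1/3 = 2/3
P ⇔ P = 1/3 ⇔ 1/3 = 1
Q ⇒ Q = 1/2 ⇒ 1/2 = 1
R ⇔ (Q ⇒ Q) = 2/3 ⇔ 1 = 2/3
(P ⇔ P) ⇔ (R ⇔ (Q ⇒ Q)) = 1 ⇔ 2/3 = 2/3
¬((Q ⇒ Q) ⇔ P) · ((P ⇔ P) ⇔ (R ⇔ (Q ⇒ Q))) = 2/3 · 2/3 = 2/3
P ⇔ P = 1/3 ⇔ 1/3 = 1
P ⇒ (P ⇔ P) = 1/3 ⇒ 1 = 1
¬Q = ¬1/2 = 1/2
(P ⇒ (P ⇔ P)) ⇔ ¬Q = 1 ⇔ 1/2 = 1/2
P ⇒ P = 1/3 ⇒ 1/3 = 1
Q ⇒ (P ⇒ P) = 1/2 ⇒ 1 = 1
Q · R = 1/2 · 2/3 = 1/2
(Q · R) ⇒ R = 1/2 ⇒ 2/3 = 1
(Q ⇒ (P ⇒ P)) ⇔ ((Q · R) ⇒ R) = 1 ⇔ 1 = 1
((P ⇒ (P ⇔ P)) ⇔ ¬Q) ⇒ ((Q ⇒ (P ⇒ P)) ⇔ ((Q · R) ⇒ R)) = 1/2 ⇒ 1 = 1
(¬((Q ⇒ Q) ⇔ P) · ((P ⇔ P) ⇔ (R ⇔ (Q ⇒ Q)))) ⇔ (((P ⇒ (P ⇔ P)) ⇔ ¬Q) ⇒ ((Q ⇒ (P ⇒ P)) ⇔ ((Q · R) ⇒ R))) = 2/3 ⇔ 1 = 2/3
Q · R = 1/2 · 2/3 = 1/2
¬(Q · R) = ¬1/2 = 1/2
Q ⇒ R = 1/2 ⇒ 2/3 = 1
P ⇒ R = 1/3 ⇒ 2/3 = 1
(Q ⇒ R) ⇔ (P ⇒ R) = 1 ⇔ 1 = 1
¬(Q · R) ⇔ ((Q ⇒ R) ⇔ (P ⇒ R)) = 1/2 ⇔ 1 = 1/2
P · P = 1/3 · 1/3 = 1/3
P · (P · P) = 1/3 · 1/3 = 1/3
P ⇔ Q = 1/3 ⇔ 1/2 = 5/6
R ⇒ (P ⇔ Q) = 2/3 ⇒ 5/6 = 1
(P · (P · P)) · (R ⇒ (P ⇔ Q)) = 1/3 · 1 = 1/3
¬((P · (P · P)) · (R ⇒ (P ⇔ Q))) = ¬1/3 = 2/3
(¬(Q · R) ⇔ ((Q ⇒ R) ⇔ (P ⇒ R))) ⇔ ¬((P · (P · P)) · (R ⇒ (P ⇔ Q))) = 1/2 ⇔ 2/3 = 5/6
((¬((Q ⇒ Q) ⇔ P) · ((P ⇔ P) ⇔ (R ⇔ (Q ⇒ Q)))) ⇔ (((P ⇒ (P ⇔ P)) ⇔ ¬Q) ⇒ ((Q ⇒ (P ⇒ P)) ⇔ ((Q · R) ⇒ R)))) ⇔ ((¬(Q · R) ⇔ ((Q ⇒ R) ⇔ (P ⇒ R))) ⇔ ¬((P · (P · P)) · (R ⇒ (P ⇔ Q)))) = 2/3 ⇔ 5/6 = 5/6
P ⇒ Q = 1/3 ⇒ 1/2 = 1
(P ⇒ Q) ⇔ R = 1 ⇔ 2/3 = 2/3
R · P = 2/3 · 1/3 = 1/3
((P ⇒ Q) ⇔ R) · (R · P) = 2/3 · 1/3 = 1/3
R · R = 2/3 · 2/3 = 2/3
¬(R · R) = ¬2/3 = 1/3
(((P ⇒ Q) ⇔ R) · (R · P)) ⇒ ¬(R · R) = 1/3 ⇒ 1/3 = 1
Q ⇔ P = 1/2 ⇔ 1/3 = 5/6
¬Q = ¬1/2 = 1/2
(Q ⇔ P) ⇒ ¬Q = 5/6 ⇒ 1/2 = 2/3
¬R = ¬2/3 = 1/3
((Q ⇔ P) ⇒ ¬Q) ⇔ ¬R = 2/3 ⇔ 1/3 = 2/3
¬P = ¬1/3 = 2/3
R · R = 2/3 · 2/3 = 2/3
¬P · (R · R) = 2/3 · 2/3 = 2/3
P ⇒ Q = 1/3 ⇒ 1/2 = 1
P · (P ⇒ Q) = 1/3 · 1 = 1/3
(¬P · (R · R)) ⇒ (P · (P ⇒ Q)) = 2/3 ⇒ 1/3 = 2/3
(((Q ⇔ P) ⇒ ¬Q) ⇔ ¬R) · ((¬P · (R · R)) ⇒ (P · (P ⇒ Q))) = 2/3 · 2/3 = 2/3
((((P ⇒ Q) ⇔ R) · (R · P)) ⇒ ¬(R · R)) ⇒ ((((Q ⇔ P) ⇒ ¬Q) ⇔ ¬R) · ((¬P · (R · R)) ⇒ (P · (P ⇒ Q)))) = 1 ⇒ 2/3 = 2/3
¬R = ¬2/3 = 1/3
Q ⇔ ¬R = 1/2 ⇔ 1/3 = 5/6
P · P = 1/3 · 1/3 = 1/3
R · R = 2/3 · 2/3 = 2/3
(P · P) · (R · R) = 1/3 · 2/3 = 1/3
(Q ⇔ ¬R) ⇔ ((P · P) · (R · R)) = 5/6 ⇔ 1/3 = 1/2
Q ⇔ Q = 1/2 ⇔ 1/2 = 1
P ⇒ (Q ⇔ Q) = 1/3 ⇒ 1 = 1
Q ⇔ Q = 1/2 ⇔ 1/2 = 1
(Q ⇔ Q) ⇔ P = 1 ⇔ 1/3 = 1/3
(P ⇒ (Q ⇔ Q)) ⇒ ((Q ⇔ Q) ⇔ P) = 1 ⇒ 1/3 = 1/3
((Q ⇔ ¬R) ⇔ ((P · P) · (R · R))) ⇔ ((P ⇒ (Q ⇔ Q)) ⇒ ((Q ⇔ Q) ⇔ P)) = 1/2 ⇔ 1/3 = 5/6
(((((P ⇒ Q) ⇔ R) · (R · P)) ⇒ ¬(R · R)) ⇒ ((((Q ⇔ P) ⇒ ¬Q) ⇔ ¬R) · ((¬P · (R · R)) ⇒ (P · (P ⇒ Q))))) · (((Q ⇔ ¬R) ⇔ ((P · P) · (R · R))) ⇔ ((P ⇒ (Q ⇔ Q)) ⇒ ((Q ⇔ Q) ⇔ P))) = 2/3 · 5/6 = 2/3
(((¬((Q ⇒ Q) ⇔ P) · ((P ⇔ P) ⇔ (R ⇔ (Q ⇒ Q)))) ⇔ (((P ⇒ (P ⇔ P)) ⇔ ¬Q) ⇒ ((Q ⇒ (P ⇒ P)) ⇔ ((Q · R) ⇒ R)))) ⇔ ((¬(Q · R) ⇔ ((Q ⇒ R) ⇔ (P ⇒ R))) ⇔ ¬((P · (P · P)) · (R ⇒ (P ⇔ Q))))) ⇔ ((((((P ⇒ Q) ⇔ R) · (R · P)) ⇒ ¬(R · R)) ⇒ ((((Q ⇔ P) ⇒ ¬Q) ⇔ ¬R) · ((¬P · (R · R)) ⇒ (P · (P ⇒ Q))))) · (((Q ⇔ ¬R) ⇔ ((P · P) · (R · R))) ⇔ ((P ⇒ (Q ⇔ Q)) ⇒ ((Q ⇔ Q) ⇔ P)))) = 5/6 ⇔ 2/3 = 5/6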